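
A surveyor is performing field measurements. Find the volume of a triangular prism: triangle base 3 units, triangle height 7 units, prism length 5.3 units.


Shape: triangular prism
Triangle base = 3 units, triangle height = 7 units, prism length L = 5.3 units
Formula: V = (1/2 * b * h_tri) * L
Cross-section area = 0.5 * 3 * 7 = 10.5
V = 10.5 * 5.3
V = 55.65
55.65 units^3


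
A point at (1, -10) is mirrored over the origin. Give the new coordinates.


Transformation: reflection
Original point: (1, -10)
Rule for reflection through the origin: (x, y) -> (-x, -y)
Apply: (1, -10) -> (-1, 10)
(-1, 10)


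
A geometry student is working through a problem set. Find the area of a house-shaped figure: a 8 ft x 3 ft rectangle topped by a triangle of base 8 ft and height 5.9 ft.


Composite shape: rectangle + triangle
Rectangle area = 8 * 3 = 24
Triangle area = 0.5 * 8 * 5.9 = 23.6
Total = 24 + 23.6
Total = 47.6
47.6 ft^2


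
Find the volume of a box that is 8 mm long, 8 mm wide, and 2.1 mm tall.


Shape: rectangular prism
l = 8 mm, w = 8 mm, h = 2.1 mm
Formula: V = l * w * h
V = 8 * 8 * 2.1
V = 64 * 2.1
V = 134.4
134.4 mm^3


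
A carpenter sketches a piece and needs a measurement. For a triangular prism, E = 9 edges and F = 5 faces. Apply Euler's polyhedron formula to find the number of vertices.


Polyhedron: triangular prism
Euler's formula for convex polyhedra: V - E + F = 2
Given: E = 9 edges and F = 5 faces
Solve for V:
V = 2 + E - F = 2 + 9 - 5 = 6
6 vertices


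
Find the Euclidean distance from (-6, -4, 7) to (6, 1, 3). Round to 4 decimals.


3D distance between two points
P1 = (-6, -4, 7), P2 = (6, 1, 3)
Formula: d = sqrt((x2-x1)^2 + (y2-y1)^2 + (z2-z1)^2)
dx = 6 - -6 = 12
dy = 1 - -4 = 5
dz = 3 - 7 = -4
dx^2 + dy^2 + dz^2 = 144 + 25 + 16 = 185
d = sqrt(185)
d = 13.6015
13.6015 units


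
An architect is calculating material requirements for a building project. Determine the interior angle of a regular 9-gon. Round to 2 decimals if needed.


Shape: regular nonagon (9 sides)
Formula: interior angle = (n - 2) * 180 / n
(n - 2) = 7
(n - 2) * 180 = 1260
angle = 1260 / 9
angle = 140
140 degrees


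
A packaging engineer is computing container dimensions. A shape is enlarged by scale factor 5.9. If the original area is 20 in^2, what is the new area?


Linear scale factor k = 5.9
Original area = 20 in^2
Rule: under a linear scaling by k, areas scale by k^2.
k^2 = 5.9^2 = 34.81
New area = 20 * 34.81
New area = 696.2
696.2 in^2


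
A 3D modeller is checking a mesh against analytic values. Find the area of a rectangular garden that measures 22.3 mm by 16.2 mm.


Shape: rectangle
Length l = 22.3 mm, Width w = 16.2 mm
Formula: A = l * w
A = 22.3 * 16.2
A = 361.26
361.26 mm^2


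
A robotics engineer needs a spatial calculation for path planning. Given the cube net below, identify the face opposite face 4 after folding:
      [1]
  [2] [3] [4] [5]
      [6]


Net: cross layout. Take square 3 as the base (bottom).
Fold the four squares in the horizontal row up around 3: 2 -> left, 4 -> right, 5 wraps to the top.
Fold 1 and 6 up from 3: 1 -> back, 6 -> front.
Opposite pairs are therefore: (1, 6), (2, 4), (3, 5).
Face 4 is opposite face 2.
face 2


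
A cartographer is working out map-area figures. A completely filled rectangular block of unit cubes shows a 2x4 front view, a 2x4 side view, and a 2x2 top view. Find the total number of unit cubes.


Orthographic views of a solid rectangular block:
Front view 2 x 4 -> length = 2, height = 4
Side view 2 x 4 -> width = 2, height = 4 (consistent)
Top view 2 x 2 -> confirms length = 2, width = 2
The block is 2 x 2 x 4.
Total unit cubes = 2 * 2 * 4 = 16
16 unit cubes


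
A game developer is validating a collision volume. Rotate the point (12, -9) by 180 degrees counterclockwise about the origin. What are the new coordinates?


Transformation: rotation about the origin
Original point: (12, -9)
Rule for 180 deg: (x, y) -> (-x, -y)
Apply: (12, -9) -> (-12, 9)
(-12, 9)


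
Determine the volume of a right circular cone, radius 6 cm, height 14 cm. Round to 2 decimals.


Shape: cone
Radius r = 6 cm, Height h = 14 cm
Formula: V = (1/3) * pi * r^2 * h
r^2 = 36
pi * r^2 * h = pi * 36 * 14 = 504 * pi
V = 504 * pi / 3
V = 527.79
527.79 cm^3


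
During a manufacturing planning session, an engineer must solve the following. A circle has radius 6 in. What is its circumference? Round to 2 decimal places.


Shape: circle
Radius r = 6 in
Formula: C = 2 * pi * r
C = 2 * pi * 6
C = 12 * pi
C = 37.7
37.7 in


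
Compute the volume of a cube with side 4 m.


Shape: cube
Side s = 4 m
Formula: V = s^3
V = 4 * 4 * 4
V = 16 * 4
V = 64
64 m^3


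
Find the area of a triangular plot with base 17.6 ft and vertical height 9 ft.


Shape: triangle
Base b = 17.6 ft, Height h = 9 ft
Formula: A = (1/2) * b * h
A = 0.5 * 17.6 * 9
A = 0.5 * 158.4
A = 79.2
79.2 ft^2


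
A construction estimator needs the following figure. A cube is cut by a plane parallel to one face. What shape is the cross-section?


Solid: cube
Cutting plane: parallel to one face
Visualize the intersection of the plane with the solid's surface.
The boundary of the cut region is a square.
square


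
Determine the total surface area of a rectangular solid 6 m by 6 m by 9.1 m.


Shape: rectangular prism
l = 6 m, w = 6 m, h = 9.1 m
Formula: SA = 2(lw + lh + wh)
lw = 36, lh = 54.6, wh = 54.6
lw + lh + wh = 145.2
SA = 2 * 145.2
SA = 290.4
290.4 m^2


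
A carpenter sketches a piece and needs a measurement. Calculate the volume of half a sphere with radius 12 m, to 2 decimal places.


Shape: hemisphere (half of a sphere)
Radius r = 12 m
Formula: V = (1/2) * (4/3) * pi * r^3 = (2/3) * pi * r^3
r^3 = 1728
(2/3) * 1728 = 1152
V = 1152 * pi
V = 3619.11
3619.11 m^3


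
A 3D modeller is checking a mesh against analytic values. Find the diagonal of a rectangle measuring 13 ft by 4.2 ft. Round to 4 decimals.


Shape: rectangle (diagonal via Pythagoras)
Sides: 13 ft and 4.2 ft
Formula: d = sqrt(l^2 + w^2)
l^2 = 169, w^2 = 17.64
l^2 + w^2 = 186.64
d = sqrt(186.64)
d = 13.6616
13.6616 ft


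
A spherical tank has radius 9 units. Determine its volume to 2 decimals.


Shape: sphere
Radius r = 9 units
Formula: V = (4/3) * pi * r^3
r^3 = 729
(4/3) * 729 = 972
V = 972 * pi
V = 3053.63
3053.63 units^3


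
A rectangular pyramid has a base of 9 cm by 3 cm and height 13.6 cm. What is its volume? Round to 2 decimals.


Shape: rectangular pyramid
Base: 9 cm x 3 cm, Height h = 13.6 cm
Formula: V = (1/3) * base_area * h
base_area = 9 * 3 = 27
base_area * h = 27 * 13.6 = 367.2
V = 367.2 / 3
V = 122.4
122.4 cm^3


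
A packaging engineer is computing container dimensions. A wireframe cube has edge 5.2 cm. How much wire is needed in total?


Shape: cube
Side s = 5.2 cm
A cube has 12 edges, all equal.
Formula: total edge length = 12 * s
Total = 12 * 5.2
Total = 62.4
62.4 cm


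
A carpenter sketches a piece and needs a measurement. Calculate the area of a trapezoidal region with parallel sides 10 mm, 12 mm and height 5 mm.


Shape: trapezoid
Parallel sides a = 10 mm, b = 12 mm; Height h = 5 mm
Formula: A = (a + b) * h / 2
a + b = 10 + 12 = 22
A = 22 * 5 / 2
A = 110 / 2
A = 55
55 mm^2


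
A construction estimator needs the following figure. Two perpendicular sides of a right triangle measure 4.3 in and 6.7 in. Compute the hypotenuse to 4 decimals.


Shape: right triangle
Legs a = 4.3 in, b = 6.7 in
Formula: c = sqrt(a^2 + b^2)
a^2 = 18.49, b^2 = 44.89
a^2 + b^2 = 63.38
c = sqrt(63.38)
c = 7.9612
7.9612 in


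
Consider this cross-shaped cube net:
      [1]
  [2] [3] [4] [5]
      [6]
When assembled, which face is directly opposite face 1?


Net: cross layout. Take square 3 as the base (bottom).
Fold the four squares in the horizontal row up around 3: 2 -> left, 4 -> right, 5 wraps to the top.
Fold 1 and 6 up from 3: 1 -> back, 6 -> front.
Opposite pairs are therefore: (1, 6), (2, 4), (3, 5).
Face 1 is opposite face 6.
face 6


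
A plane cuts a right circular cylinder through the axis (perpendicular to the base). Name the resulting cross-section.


Solid: right circular cylinder
Cutting plane: through the axis (perpendicular to the base)
Visualize the intersection of the plane with the solid's surface.
The boundary of the cut region is a rectangle.
rectangle


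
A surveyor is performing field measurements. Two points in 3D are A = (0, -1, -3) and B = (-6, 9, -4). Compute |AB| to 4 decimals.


3D distance between two points
P1 = (0, -1, -3), P2 = (-6, 9, -4)
Formula: d = sqrt((x2-x1)^2 + (y2-y1)^2 + (z2-z1)^2)
dx = -6 - 0 = -6
dy = 9 - -1 = 10
dz = -4 - -3 = -1
dx^2 + dy^2 + dz^2 = 36 + 100 + 1 = 137
d = sqrt(137)
d = 11.7047
11.7047 units


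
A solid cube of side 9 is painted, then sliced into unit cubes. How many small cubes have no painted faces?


Large cube: 9 x 9 x 9, cut into unit cubes.
n = 9, so n - 2 = 7
Unpainted cubes form the interior (n - 2)^3 block.
(n - 2)^3 = 7^3 = 343
343 unit cubes


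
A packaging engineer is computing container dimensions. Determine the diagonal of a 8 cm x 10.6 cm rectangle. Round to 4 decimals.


Shape: rectangle (diagonal via Pythagoras)
Sides: 8 cm and 10.6 cm
Formula: d = sqrt(l^2 + w^2)
l^2 = 64, w^2 = 112.36
l^2 + w^2 = 176.36
d = sqrt(176.36)
d = 13.2801
13.2801 cm


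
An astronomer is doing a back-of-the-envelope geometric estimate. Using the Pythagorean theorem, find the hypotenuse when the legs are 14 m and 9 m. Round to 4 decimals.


Shape: right triangle
Legs a = 14 m, b = 9 m
Formula: c = sqrt(a^2 + b^2)
a^2 = 196, b^2 = 81
a^2 + b^2 = 277
c = sqrt(277)
c = 16.6433
16.6433 m


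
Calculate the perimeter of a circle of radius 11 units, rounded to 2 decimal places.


Shape: circle
Radius r = 11 units
Formula: C = 2 * pi * r
C = 2 * pi * 11
C = 22 * pi
C = 69.12
69.12 units


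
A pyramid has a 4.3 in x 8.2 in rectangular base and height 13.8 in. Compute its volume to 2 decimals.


Shape: rectangular pyramid
Base: 4.3 in x 8.2 in, Height h = 13.8 in
Formula: V = (1/3) * base_area * h
base_area = 4.3 * 8.2 = 35.26
base_area * h = 35.26 * 13.8 = 486.588
V = 486.588 / 3
V = 162.2
162.2 in^3


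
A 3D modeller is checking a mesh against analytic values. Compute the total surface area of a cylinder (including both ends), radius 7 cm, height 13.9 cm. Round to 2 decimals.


Shape: closed cylinder
Radius r = 7 cm, Height h = 13.9 cm
Formula: SA = 2*pi*r^2 + 2*pi*r*h = 2*pi*r*(r + h)
r + h = 20.9
2 * r * (r + h) = 2 * 7 * 20.9 = 292.6
SA = 292.6 * pi
SA = 919.23
919.23 cm^2


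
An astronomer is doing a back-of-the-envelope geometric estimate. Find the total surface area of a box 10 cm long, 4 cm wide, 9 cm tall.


Shape: rectangular prism
l = 10 cm, w = 4 cm, h = 9 cm
Formula: SA = 2(lw + lh + wh)
lw = 40, lh = 90, wh = 36
lw + lh + wh = 166
SA = 2 * 166
SA = 332
332 cm^2


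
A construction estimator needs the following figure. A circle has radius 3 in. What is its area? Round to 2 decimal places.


Shape: circle
Radius r = 3 in
Formula: A = pi * r^2
r^2 = 3^2 = 9
A = pi * 9
A = 28.27
28.27 in^2


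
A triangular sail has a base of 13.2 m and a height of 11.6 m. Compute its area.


Shape: triangle
Base b = 13.2 m, Height h = 11.6 m
Formula: A = (1/2) * b * h
A = 0.5 * 13.2 * 11.6
A = 0.5 * 153.12
A = 76.56
76.56 m^2


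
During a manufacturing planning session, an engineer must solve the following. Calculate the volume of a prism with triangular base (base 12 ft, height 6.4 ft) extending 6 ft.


Shape: triangular prism
Triangle base = 12 ft, triangle height = 6.4 ft, prism length L = 6 ft
Formula: V = (1/2 * b * h_tri) * L
Cross-section area = 0.5 * 12 * 6.4 = 38.4
V = 38.4 * 6
V = 230.4
230.4 ft^3


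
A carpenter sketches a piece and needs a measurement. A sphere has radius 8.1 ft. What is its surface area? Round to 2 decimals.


Shape: sphere
Radius r = 8.1 ft
Formula: SA = 4 * pi * r^2
r^2 = 65.61
SA = 4 * pi * 65.61
SA = 262.44 * pi
SA = 824.48
824.48 ft^2


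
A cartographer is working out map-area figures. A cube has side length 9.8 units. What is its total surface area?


Shape: cube
Side s = 9.8 units
A cube has 6 square faces.
Formula: SA = 6 * s^2
s^2 = 96.04
SA = 6 * 96.04
SA = 576.24
576.24 units^2


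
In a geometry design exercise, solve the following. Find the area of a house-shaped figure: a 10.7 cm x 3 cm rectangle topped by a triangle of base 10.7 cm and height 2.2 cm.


Composite shape: rectangle + triangle
Rectangle area = 10.7 * 3 = 32.1
Triangle area = 0.5 * 10.7 * 2.2 = 11.77
Total = 32.1 + 11.77
Total = 43.87
43.87 cm^2


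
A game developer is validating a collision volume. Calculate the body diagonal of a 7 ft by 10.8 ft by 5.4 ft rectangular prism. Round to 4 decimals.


Shape: rectangular box (space diagonal)
l = 7 ft, w = 10.8 ft, h = 5.4 ft
Visualize: the diagonal of the base, then a right triangle with that diagonal and the height.
Formula: d = sqrt(l^2 + w^2 + h^2)
l^2 + w^2 + h^2 = 49 + 116.64 + 29.16 = 194.8
d = sqrt(194.8)
d = 13.9571
13.9571 ft


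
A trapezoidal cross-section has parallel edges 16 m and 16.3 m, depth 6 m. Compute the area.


Shape: trapezoid
Parallel sides a = 16 m, b = 16.3 m; Height h = 6 m
Formula: A = (a + b) * h / 2
a + b = 16 + 16.3 = 32.3
A = 32.3 * 6 / 2
A = 193.8 / 2
A = 96.9
96.9 m^2


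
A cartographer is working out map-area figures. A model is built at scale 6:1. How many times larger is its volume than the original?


Linear scale factor k = 6
Rule: under a linear scaling by k, volumes scale by k^3.
k^3 = 6 * 6 * 6
k^3 = 36 * 6
k^3 = 216
Volume scales by a factor of 216.
216 (dimensionless)


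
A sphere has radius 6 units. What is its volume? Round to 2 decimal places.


Shape: sphere
Radius r = 6 units
Formula: V = (4/3) * pi * r^3
r^3 = 216
(4/3) * 216 = 288
V = 288 * pi
V = 904.78
904.78 units^3


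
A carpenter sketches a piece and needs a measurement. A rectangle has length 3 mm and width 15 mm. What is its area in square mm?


Shape: rectangle
Length l = 3 mm, Width w = 15 mm
Formula: A = l * w
A = 3 * 15
A = 45
45 mm^2


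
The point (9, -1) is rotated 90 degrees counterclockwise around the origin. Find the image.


Transformation: rotation about the origin
Original point: (9, -1)
Rule for 90 deg counterclockwise: (x, y) -> (-y, x)
Apply: (9, -1) -> (1, 9)
(1, 9)


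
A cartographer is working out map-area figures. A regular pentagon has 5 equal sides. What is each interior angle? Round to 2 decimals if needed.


Shape: regular pentagon (5 sides)
Formula: interior angle = (n - 2) * 180 / n
(n - 2) = 3
(n - 2) * 180 = 540
angle = 540 / 5
angle = 108
108 degrees


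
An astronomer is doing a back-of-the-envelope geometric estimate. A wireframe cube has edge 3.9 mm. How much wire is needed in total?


Shape: cube
Side s = 3.9 mm
A cube has 12 edges, all equal.
Formula: total edge length = 12 * s
Total = 12 * 3.9
Total = 46.8
46.8 mm


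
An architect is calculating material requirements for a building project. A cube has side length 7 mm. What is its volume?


Shape: cube
Side s = 7 mm
Formula: V = s^3
V = 7 * 7 * 7
V = 49 * 7
V = 343
343 mm^3


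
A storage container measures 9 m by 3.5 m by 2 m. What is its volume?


Shape: rectangular prism
l = 9 m, w = 3.5 m, h = 2 m
Formula: V = l * w * h
V = 9 * 3.5 * 2
V = 31.5 * 2
V = 63
63 m^3


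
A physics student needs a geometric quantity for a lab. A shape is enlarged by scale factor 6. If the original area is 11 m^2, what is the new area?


Linear scale factor k = 6
Original area = 11 m^2
Rule: under a linear scaling by k, areas scale by k^2.
k^2 = 6^2 = 36
New area = 11 * 36
New area = 396
396 m^2


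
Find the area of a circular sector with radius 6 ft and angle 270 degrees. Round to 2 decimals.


Shape: circular sector
Radius r = 6 ft, Angle = 270 degrees
Formula: A = (angle/360) * pi * r^2
r^2 = 36
Fraction of circle = 270/360
A = (270/360) * pi * 36
A = 27 * pi
A = 84.82
84.82 ft^2


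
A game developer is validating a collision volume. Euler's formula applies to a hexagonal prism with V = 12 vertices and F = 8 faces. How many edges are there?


Polyhedron: hexagonal prism
Euler's formula for convex polyhedra: V - E + F = 2
Given: V = 12 vertices and F = 8 faces
Solve for E:
E = V + F - 2 = 12 + 8 - 2 = 18
18 edges


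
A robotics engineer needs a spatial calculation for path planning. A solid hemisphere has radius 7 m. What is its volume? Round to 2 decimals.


Shape: hemisphere (half of a sphere)
Radius r = 7 m
Formula: V = (1/2) * (4/3) * pi * r^3 = (2/3) * pi * r^3
r^3 = 343
(2/3) * 343 = 228.666667
V = 228.666667 * pi
V = 718.38
718.38 m^3


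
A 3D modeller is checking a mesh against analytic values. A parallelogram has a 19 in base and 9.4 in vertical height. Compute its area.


Shape: parallelogram
Base b = 19 in, Height h = 9.4 in
Formula: A = b * h
A = 19 * 9.4
A = 178.6
178.6 in^2


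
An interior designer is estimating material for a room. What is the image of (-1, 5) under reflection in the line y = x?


Transformation: reflection
Original point: (-1, 5)
Rule for reflection over y = x: (x, y) -> (y, x)
Apply: (-1, 5) -> (5, -1)
(5, -1)


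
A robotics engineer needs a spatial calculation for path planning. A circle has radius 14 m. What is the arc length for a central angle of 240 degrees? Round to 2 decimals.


Shape: circular arc
Radius r = 14 m, Angle = 240 degrees
Formula: L = (angle/360) * 2 * pi * r
2 * pi * r = 28 * pi
L = (240/360) * 28 * pi
L = 18.666667 * pi
L = 58.64
58.64 m


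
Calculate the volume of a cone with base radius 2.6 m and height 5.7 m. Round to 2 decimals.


Shape: cone
Radius r = 2.6 m, Height h = 5.7 m
Formula: V = (1/3) * pi * r^2 * h
r^2 = 6.76
pi * r^2 * h = pi * 6.76 * 5.7 = 38.532 * pi
V = 38.532 * pi / 3
V = 40.35
40.35 m^3


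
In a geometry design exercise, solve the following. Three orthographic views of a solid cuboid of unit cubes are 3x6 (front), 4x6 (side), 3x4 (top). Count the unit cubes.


Orthographic views of a solid rectangular block:
Front view 3 x 6 -> length = 3, height = 6
Side view 4 x 6 -> width = 4, height = 6 (consistent)
Top view 3 x 4 -> confirms length = 3, width = 4
The block is 3 x 4 x 6.
Total unit cubes = 3 * 4 * 6 = 72
72 unit cubes


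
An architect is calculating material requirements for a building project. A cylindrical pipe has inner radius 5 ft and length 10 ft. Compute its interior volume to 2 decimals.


Shape: cylinder
Radius r = 5 ft, Height h = 10 ft
Formula: V = pi * r^2 * h
r^2 = 25
V = pi * 25 * 10
V = 250 * pi
V = 785.4
785.4 ft^3


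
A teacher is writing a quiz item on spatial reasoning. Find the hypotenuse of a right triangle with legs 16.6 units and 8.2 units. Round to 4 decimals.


Shape: right triangle
Legs a = 16.6 units, b = 8.2 units
Formula: c = sqrt(a^2 + b^2)
a^2 = 275.56, b^2 = 67.24
a^2 + b^2 = 342.8
c = sqrt(342.8)
c = 18.5149
18.5149 units


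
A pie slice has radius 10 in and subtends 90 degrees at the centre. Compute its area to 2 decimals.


Shape: circular sector
Radius r = 10 in, Angle = 90 degrees
Formula: A = (angle/360) * pi * r^2
r^2 = 100
Fraction of circle = 90/360
A = (90/360) * pi * 100
A = 25 * pi
A = 78.54
78.54 in^2


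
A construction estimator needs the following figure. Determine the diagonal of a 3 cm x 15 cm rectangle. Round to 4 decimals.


Shape: rectangle (diagonal via Pythagoras)
Sides: 3 cm and 15 cm
Formula: d = sqrt(l^2 + w^2)
l^2 = 9, w^2 = 225
l^2 + w^2 = 234
d = sqrt(234)
d = 15.2971
15.2971 cm


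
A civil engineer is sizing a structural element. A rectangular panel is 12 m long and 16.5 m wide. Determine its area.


Shape: rectangle
Length l = 12 m, Width w = 16.5 m
Formula: A = l * w
A = 12 * 16.5
A = 198
198 m^2


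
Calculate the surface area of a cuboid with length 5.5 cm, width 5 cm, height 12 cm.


Shape: rectangular prism
l = 5.5 cm, w = 5 cm, h = 12 cm
Formula: SA = 2(lw + lh + wh)
lw = 27.5, lh = 66, wh = 60
lw + lh + wh = 153.5
SA = 2 * 153.5
SA = 307
307 cm^2


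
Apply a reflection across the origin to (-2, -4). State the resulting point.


Transformation: reflection
Original point: (-2, -4)
Rule for reflection through the origin: (x, y) -> (-x, -y)
Apply: (-2, -4) -> (2, 4)
(2, 4)


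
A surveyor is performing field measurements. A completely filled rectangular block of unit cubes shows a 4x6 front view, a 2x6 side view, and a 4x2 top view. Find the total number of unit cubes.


Orthographic views of a solid rectangular block:
Front view 4 x 6 -> length = 4, height = 6
Side view 2 x 6 -> width = 2, height = 6 (consistent)
Top view 4 x 2 -> confirms length = 4, width = 2
The block is 4 x 2 x 6.
Total unit cubes = 4 * 2 * 6 = 48
48 unit cubes


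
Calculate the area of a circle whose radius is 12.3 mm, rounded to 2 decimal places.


Shape: circle
Radius r = 12.3 mm
Formula: A = pi * r^2
r^2 = 12.3^2 = 151.29
A = pi * 151.29
A = 475.29
475.29 mm^2


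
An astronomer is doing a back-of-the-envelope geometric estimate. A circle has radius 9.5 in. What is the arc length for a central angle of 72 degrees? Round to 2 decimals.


Shape: circular arc
Radius r = 9.5 in, Angle = 72 degrees
Formula: L = (angle/360) * 2 * pi * r
2 * pi * r = 19 * pi
L = (72/360) * 19 * pi
L = 3.8 * pi
L = 11.94
11.94 in


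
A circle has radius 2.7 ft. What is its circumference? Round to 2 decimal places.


Shape: circle
Radius r = 2.7 ft
Formula: C = 2 * pi * r
C = 2 * pi * 2.7
C = 5.4 * pi
C = 16.96
16.96 ft


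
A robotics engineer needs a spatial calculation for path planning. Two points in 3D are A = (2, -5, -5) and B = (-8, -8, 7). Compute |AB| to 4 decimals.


3D distance between two points
P1 = (2, -5, -5), P2 = (-8, -8, 7)
Formula: d = sqrt((x2-x1)^2 + (y2-y1)^2 + (z2-z1)^2)
dx = -8 - 2 = -10
dy = -8 - -5 = -3
dz = 7 - -5 = 12
dx^2 + dy^2 + dz^2 = 100 + 9 + 144 = 253
d = sqrt(253)
d = 15.906
15.906 units


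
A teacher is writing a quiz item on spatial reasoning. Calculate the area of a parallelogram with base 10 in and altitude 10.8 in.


Shape: parallelogram
Base b = 10 in, Height h = 10.8 in
Formula: A = b * h
A = 10 * 10.8
A = 108
108 in^2


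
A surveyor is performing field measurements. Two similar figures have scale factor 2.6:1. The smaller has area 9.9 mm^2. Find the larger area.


Linear scale factor k = 2.6
Original area = 9.9 mm^2
Rule: under a linear scaling by k, areas scale by k^2.
k^2 = 2.6^2 = 6.76
New area = 9.9 * 6.76
New area = 66.924
66.924 mm^2


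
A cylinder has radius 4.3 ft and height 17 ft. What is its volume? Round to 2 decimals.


Shape: cylinder
Radius r = 4.3 ft, Height h = 17 ft
Formula: V = pi * r^2 * h
r^2 = 18.49
V = pi * 18.49 * 17
V = 314.33 * pi
V = 987.5
987.5 ft^3


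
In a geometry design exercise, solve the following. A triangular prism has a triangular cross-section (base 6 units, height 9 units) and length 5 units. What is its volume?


Shape: triangular prism
Triangle base = 6 units, triangle height = 9 units, prism length L = 5 units
Formula: V = (1/2 * b * h_tri) * L
Cross-section area = 0.5 * 6 * 9 = 27
V = 27 * 5
V = 135
135 units^3


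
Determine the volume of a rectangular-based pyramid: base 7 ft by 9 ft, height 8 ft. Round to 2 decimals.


Shape: rectangular pyramid
Base: 7 ft x 9 ft, Height h = 8 ft
Formula: V = (1/3) * base_area * h
base_area = 7 * 9 = 63
base_area * h = 63 * 8 = 504
V = 504 / 3
V = 168
168 ft^3


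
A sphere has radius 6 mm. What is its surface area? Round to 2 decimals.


Shape: sphere
Radius r = 6 mm
Formula: SA = 4 * pi * r^2
r^2 = 36
SA = 4 * pi * 36
SA = 144 * pi
SA = 452.39
452.39 mm^2


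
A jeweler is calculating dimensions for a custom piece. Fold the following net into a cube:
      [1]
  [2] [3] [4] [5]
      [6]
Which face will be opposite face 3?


Net: cross layout. Take square 3 as the base (bottom).
Fold the four squares in the horizontal row up around 3: 2 -> left, 4 -> right, 5 wraps to the top.
Fold 1 and 6 up from 3: 1 -> back, 6 -> front.
Opposite pairs are therefore: (1, 6), (2, 4), (3, 5).
Face 3 is opposite face 5.
face 5


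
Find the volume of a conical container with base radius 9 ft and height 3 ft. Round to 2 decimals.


Shape: cone
Radius r = 9 ft, Height h = 3 ft
Formula: V = (1/3) * pi * r^2 * h
r^2 = 81
pi * r^2 * h = pi * 81 * 3 = 243 * pi
V = 243 * pi / 3
V = 254.47
254.47 ft^3


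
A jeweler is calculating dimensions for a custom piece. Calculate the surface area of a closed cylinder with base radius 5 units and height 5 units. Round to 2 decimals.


Shape: closed cylinder
Radius r = 5 units, Height h = 5 units
Formula: SA = 2*pi*r^2 + 2*pi*r*h = 2*pi*r*(r + h)
r + h = 10
2 * r * (r + h) = 2 * 5 * 10 = 100
SA = 100 * pi
SA = 314.16
314.16 units^2


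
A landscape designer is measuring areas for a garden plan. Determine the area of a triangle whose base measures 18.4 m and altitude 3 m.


Shape: triangle
Base b = 18.4 m, Height h = 3 m
Formula: A = (1/2) * b * h
A = 0.5 * 18.4 * 3
A = 0.5 * 55.2
A = 27.6
27.6 m^2


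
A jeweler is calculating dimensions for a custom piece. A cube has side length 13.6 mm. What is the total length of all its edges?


Shape: cube
Side s = 13.6 mm
A cube has 12 edges, all equal.
Formula: total edge length = 12 * s
Total = 12 * 13.6
Total = 163.2
163.2 mm


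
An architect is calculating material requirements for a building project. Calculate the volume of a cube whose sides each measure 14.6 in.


Shape: cube
Side s = 14.6 in
Formula: V = s^3
V = 14.6 * 14.6 * 14.6
V = 213.16 * 14.6
V = 3112.136
3112.136 in^3


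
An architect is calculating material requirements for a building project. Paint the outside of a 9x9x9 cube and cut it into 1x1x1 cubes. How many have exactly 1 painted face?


Large cube: 9 x 9 x 9, cut into unit cubes.
n = 9, so n - 2 = 7
Cubes with 1 painted face lie in the interior of each face.
A cube has 6 faces; each contributes (n - 2)^2 = 49 such cubes.
Count = 6 * 49 = 294
294 unit cubes


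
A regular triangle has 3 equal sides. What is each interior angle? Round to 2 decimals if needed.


Shape: regular triangle (3 sides)
Formula: interior angle = (n - 2) * 180 / n
(n - 2) = 1
(n - 2) * 180 = 180
angle = 180 / 3
angle = 60
60 degrees


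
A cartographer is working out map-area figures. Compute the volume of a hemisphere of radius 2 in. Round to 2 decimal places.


Shape: hemisphere (half of a sphere)
Radius r = 2 in
Formula: V = (1/2) * (4/3) * pi * r^3 = (2/3) * pi * r^3
r^3 = 8
(2/3) * 8 = 5.333333
V = 5.333333 * pi
V = 16.76
16.76 in^3


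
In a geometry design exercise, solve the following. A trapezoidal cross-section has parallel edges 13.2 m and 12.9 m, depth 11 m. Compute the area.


Shape: trapezoid
Parallel sides a = 13.2 m, b = 12.9 m; Height h = 11 m
Formula: A = (a + b) * h / 2
a + b = 13.2 + 12.9 = 26.1
A = 26.1 * 11 / 2
A = 287.1 / 2
A = 143.55
143.55 m^2


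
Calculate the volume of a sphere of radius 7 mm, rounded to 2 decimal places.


Shape: sphere
Radius r = 7 mm
Formula: V = (4/3) * pi * r^3
r^3 = 343
(4/3) * 343 = 457.333333
V = 457.333333 * pi
V = 1436.76
1436.76 mm^3


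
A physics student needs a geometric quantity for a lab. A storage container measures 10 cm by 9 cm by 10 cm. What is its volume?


Shape: rectangular prism
l = 10 cm, w = 9 cm, h = 10 cm
Formula: V = l * w * h
V = 10 * 9 * 10
V = 90 * 10
V = 900
900 cm^3


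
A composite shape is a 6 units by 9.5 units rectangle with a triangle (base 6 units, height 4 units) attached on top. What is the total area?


Composite shape: rectangle + triangle
Rectangle area = 6 * 9.5 = 57
Triangle area = 0.5 * 6 * 4 = 12
Total = 57 + 12
Total = 69
69 units^2


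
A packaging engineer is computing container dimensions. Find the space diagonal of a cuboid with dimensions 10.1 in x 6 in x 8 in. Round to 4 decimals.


Shape: rectangular box (space diagonal)
l = 10.1 in, w = 6 in, h = 8 in
Visualize: the diagonal of the base, then a right triangle with that diagonal and the height.
Formula: d = sqrt(l^2 + w^2 + h^2)
l^2 + w^2 + h^2 = 102.01 + 36 + 64 = 202.01
d = sqrt(202.01)
d = 14.213
14.213 in


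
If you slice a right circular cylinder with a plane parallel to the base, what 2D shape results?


Solid: right circular cylinder
Cutting plane: parallel to the base
Visualize the intersection of the plane with the solid's surface.
The boundary of the cut region is a circle.
circle


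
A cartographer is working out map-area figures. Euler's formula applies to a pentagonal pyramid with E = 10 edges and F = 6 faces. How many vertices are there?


Polyhedron: pentagonal pyramid
Euler's formula for convex polyhedra: V - E + F = 2
Given: E = 10 edges and F = 6 faces
Solve for V:
V = 2 + E - F = 2 + 10 - 6 = 6
6 vertices


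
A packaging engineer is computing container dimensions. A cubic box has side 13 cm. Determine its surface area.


Shape: cube
Side s = 13 cm
A cube has 6 square faces.
Formula: SA = 6 * s^2
s^2 = 169
SA = 6 * 169
SA = 1014
1014 cm^2


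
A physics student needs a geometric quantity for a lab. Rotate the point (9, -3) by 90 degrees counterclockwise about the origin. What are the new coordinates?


Transformation: rotation about the origin
Original point: (9, -3)
Rule for 90 deg counterclockwise: (x, y) -> (-y, x)
Apply: (9, -3) -> (3, 9)
(3, 9)


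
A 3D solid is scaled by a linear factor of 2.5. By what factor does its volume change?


Linear scale factor k = 2.5
Rule: under a linear scaling by k, volumes scale by k^3.
k^3 = 2.5 * 2.5 * 2.5
k^3 = 6.25 * 2.5
k^3 = 15.625
Volume scales by a factor of 15.625.
15.625 (dimensionless)


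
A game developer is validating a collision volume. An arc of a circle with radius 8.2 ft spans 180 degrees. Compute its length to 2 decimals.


Shape: circular arc
Radius r = 8.2 ft, Angle = 180 degrees
Formula: L = (angle/360) * 2 * pi * r
2 * pi * r = 16.4 * pi
L = (180/360) * 16.4 * pi
L = 8.2 * pi
L = 25.76
25.76 ft


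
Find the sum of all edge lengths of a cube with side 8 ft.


Shape: cube
Side s = 8 ft
A cube has 12 edges, all equal.
Formula: total edge length = 12 * s
Total = 12 * 8
Total = 96
96 ft


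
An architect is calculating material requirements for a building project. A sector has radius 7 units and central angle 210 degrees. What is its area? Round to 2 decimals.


Shape: circular sector
Radius r = 7 units, Angle = 210 degrees
Formula: A = (angle/360) * pi * r^2
r^2 = 49
Fraction of circle = 210/360
A = (210/360) * pi * 49
A = 28.583333 * pi
A = 89.8
89.8 units^2


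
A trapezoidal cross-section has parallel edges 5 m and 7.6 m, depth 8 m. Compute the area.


Shape: trapezoid
Parallel sides a = 5 m, b = 7.6 m; Height h = 8 m
Formula: A = (a + b) * h / 2
a + b = 5 + 7.6 = 12.6
A = 12.6 * 8 / 2
A = 100.8 / 2
A = 50.4
50.4 m^2


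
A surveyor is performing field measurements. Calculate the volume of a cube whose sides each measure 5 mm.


Shape: cube
Side s = 5 mm
Formula: V = s^3
V = 5 * 5 * 5
V = 25 * 5
V = 125
125 mm^3


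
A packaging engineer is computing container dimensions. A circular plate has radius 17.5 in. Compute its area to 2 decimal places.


Shape: circle
Radius r = 17.5 in
Formula: A = pi * r^2
r^2 = 17.5^2 = 306.25
A = pi * 306.25
A = 962.11
962.11 in^2


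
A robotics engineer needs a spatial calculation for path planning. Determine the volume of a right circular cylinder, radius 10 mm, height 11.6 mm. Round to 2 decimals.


Shape: cylinder
Radius r = 10 mm, Height h = 11.6 mm
Formula: V = pi * r^2 * h
r^2 = 100
V = pi * 100 * 11.6
V = 1160 * pi
V = 3644.25
3644.25 mm^3


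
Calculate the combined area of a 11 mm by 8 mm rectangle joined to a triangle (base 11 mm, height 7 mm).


Composite shape: rectangle + triangle
Rectangle area = 11 * 8 = 88
Triangle area = 0.5 * 11 * 7 = 38.5
Total = 88 + 38.5
Total = 126.5
126.5 mm^2


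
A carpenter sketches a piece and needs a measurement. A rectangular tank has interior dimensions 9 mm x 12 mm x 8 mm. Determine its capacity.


Shape: rectangular prism
l = 9 mm, w = 12 mm, h = 8 mm
Formula: V = l * w * h
V = 9 * 12 * 8
V = 108 * 8
V = 864
864 mm^3


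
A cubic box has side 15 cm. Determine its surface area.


Shape: cube
Side s = 15 cm
A cube has 6 square faces.
Formula: SA = 6 * s^2
s^2 = 225
SA = 6 * 225
SA = 1350
1350 cm^2


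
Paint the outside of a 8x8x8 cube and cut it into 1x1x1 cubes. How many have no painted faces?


Large cube: 8 x 8 x 8, cut into unit cubes.
n = 8, so n - 2 = 6
Unpainted cubes form the interior (n - 2)^3 block.
(n - 2)^3 = 6^3 = 216
216 unit cubes


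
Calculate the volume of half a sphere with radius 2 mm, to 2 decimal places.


Shape: hemisphere (half of a sphere)
Radius r = 2 mm
Formula: V = (1/2) * (4/3) * pi * r^3 = (2/3) * pi * r^3
r^3 = 8
(2/3) * 8 = 5.333333
V = 5.333333 * pi
V = 16.76
16.76 mm^3


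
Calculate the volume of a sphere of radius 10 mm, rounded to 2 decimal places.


Shape: sphere
Radius r = 10 mm
Formula: V = (4/3) * pi * r^3
r^3 = 1000
(4/3) * 1000 = 1333.333333
V = 1333.333333 * pi
V = 4188.79
4188.79 mm^3


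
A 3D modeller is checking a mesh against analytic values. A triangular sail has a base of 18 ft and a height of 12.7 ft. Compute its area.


Shape: triangle
Base b = 18 ft, Height h = 12.7 ft
Formula: A = (1/2) * b * h
A = 0.5 * 18 * 12.7
A = 0.5 * 228.6
A = 114.3
114.3 ft^2


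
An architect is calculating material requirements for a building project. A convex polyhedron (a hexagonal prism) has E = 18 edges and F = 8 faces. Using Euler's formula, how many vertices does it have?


Polyhedron: hexagonal prism
Euler's formula for convex polyhedra: V - E + F = 2
Given: E = 18 edges and F = 8 faces
Solve for V:
V = 2 + E - F = 2 + 18 - 8 = 12
12 vertices


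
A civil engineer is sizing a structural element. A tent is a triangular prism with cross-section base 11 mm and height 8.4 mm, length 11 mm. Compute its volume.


Shape: triangular prism
Triangle base = 11 mm, triangle height = 8.4 mm, prism length L = 11 mm
Formula: V = (1/2 * b * h_tri) * L
Cross-section area = 0.5 * 11 * 8.4 = 46.2
V = 46.2 * 11
V = 508.2
508.2 mm^3


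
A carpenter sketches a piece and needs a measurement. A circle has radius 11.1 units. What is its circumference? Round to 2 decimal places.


Shape: circle
Radius r = 11.1 units
Formula: C = 2 * pi * r
C = 2 * pi * 11.1
C = 22.2 * pi
C = 69.74
69.74 units


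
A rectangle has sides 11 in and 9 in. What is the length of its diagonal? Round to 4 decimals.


Shape: rectangle (diagonal via Pythagoras)
Sides: 11 in and 9 in
Formula: d = sqrt(l^2 + w^2)
l^2 = 121, w^2 = 81
l^2 + w^2 = 202
d = sqrt(202)
d = 14.2127
14.2127 in


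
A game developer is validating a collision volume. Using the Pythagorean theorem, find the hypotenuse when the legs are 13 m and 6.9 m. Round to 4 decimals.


Shape: right triangle
Legs a = 13 m, b = 6.9 m
Formula: c = sqrt(a^2 + b^2)
a^2 = 169, b^2 = 47.61
a^2 + b^2 = 216.61
c = sqrt(216.61)
c = 14.7177
14.7177 m


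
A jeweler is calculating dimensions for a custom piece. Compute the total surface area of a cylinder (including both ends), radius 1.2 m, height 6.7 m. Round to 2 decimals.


Shape: closed cylinder
Radius r = 1.2 m, Height h = 6.7 m
Formula: SA = 2*pi*r^2 + 2*pi*r*h = 2*pi*r*(r + h)
r + h = 7.9
2 * r * (r + h) = 2 * 1.2 * 7.9 = 18.96
SA = 18.96 * pi
SA = 59.56
59.56 m^2


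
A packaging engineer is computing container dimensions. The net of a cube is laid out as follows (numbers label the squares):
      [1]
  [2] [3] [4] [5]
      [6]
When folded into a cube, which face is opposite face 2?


Net: cross layout. Take square 3 as the base (bottom).
Fold the four squares in the horizontal row up around 3: 2 -> left, 4 -> right, 5 wraps to the top.
Fold 1 and 6 up from 3: 1 -> back, 6 -> front.
Opposite pairs are therefore: (1, 6), (2, 4), (3, 5).
Face 2 is opposite face 4.
face 4


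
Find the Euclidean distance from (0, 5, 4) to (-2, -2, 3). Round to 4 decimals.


3D distance between two points
P1 = (0, 5, 4), P2 = (-2, -2, 3)
Formula: d = sqrt((x2-x1)^2 + (y2-y1)^2 + (z2-z1)^2)
dx = -2 - 0 = -2
dy = -2 - 5 = -7
dz = 3 - 4 = -1
dx^2 + dy^2 + dz^2 = 4 + 49 + 1 = 54
d = sqrt(54)
d = 7.3485
7.3485 units


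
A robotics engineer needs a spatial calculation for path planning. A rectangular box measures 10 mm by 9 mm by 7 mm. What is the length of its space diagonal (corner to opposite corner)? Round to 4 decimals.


Shape: rectangular box (space diagonal)
l = 10 mm, w = 9 mm, h = 7 mm
Visualize: the diagonal of the base, then a right triangle with that diagonal and the height.
Formula: d = sqrt(l^2 + w^2 + h^2)
l^2 + w^2 + h^2 = 100 + 81 + 49 = 230
d = sqrt(230)
d = 15.1658
15.1658 mm


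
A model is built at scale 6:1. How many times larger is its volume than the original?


Linear scale factor k = 6
Rule: under a linear scaling by k, volumes scale by k^3.
k^3 = 6 * 6 * 6
k^3 = 36 * 6
k^3 = 216
Volume scales by a factor of 216.
216 (dimensionless)


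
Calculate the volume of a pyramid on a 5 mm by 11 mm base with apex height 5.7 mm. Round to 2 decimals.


Shape: rectangular pyramid
Base: 5 mm x 11 mm, Height h = 5.7 mm
Formula: V = (1/3) * base_area * h
base_area = 5 * 11 = 55
base_area * h = 55 * 5.7 = 313.5
V = 313.5 / 3
V = 104.5
104.5 mm^3


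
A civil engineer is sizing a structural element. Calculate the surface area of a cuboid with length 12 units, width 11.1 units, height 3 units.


Shape: rectangular prism
l = 12 units, w = 11.1 units, h = 3 units
Formula: SA = 2(lw + lh + wh)
lw = 133.2, lh = 36, wh = 33.3
lw + lh + wh = 202.5
SA = 2 * 202.5
SA = 405
405 units^2


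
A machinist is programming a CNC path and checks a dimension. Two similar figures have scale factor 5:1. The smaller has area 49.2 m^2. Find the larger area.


Linear scale factor k = 5
Original area = 49.2 m^2
Rule: under a linear scaling by k, areas scale by k^2.
k^2 = 5^2 = 25
New area = 49.2 * 25
New area = 1230
1230 m^2


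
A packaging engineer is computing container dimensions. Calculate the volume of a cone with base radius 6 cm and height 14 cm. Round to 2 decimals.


Shape: cone
Radius r = 6 cm, Height h = 14 cm
Formula: V = (1/3) * pi * r^2 * h
r^2 = 36
pi * r^2 * h = pi * 36 * 14 = 504 * pi
V = 504 * pi / 3
V = 527.79
527.79 cm^3


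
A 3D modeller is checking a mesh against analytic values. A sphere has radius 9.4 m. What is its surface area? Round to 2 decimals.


Shape: sphere
Radius r = 9.4 m
Formula: SA = 4 * pi * r^2
r^2 = 88.36
SA = 4 * pi * 88.36
SA = 353.44 * pi
SA = 1110.36
1110.36 m^2


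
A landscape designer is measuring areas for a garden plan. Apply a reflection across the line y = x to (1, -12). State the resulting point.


Transformation: reflection
Original point: (1, -12)
Rule for reflection over y = x: (x, y) -> (y, x)
Apply: (1, -12) -> (-12, 1)
(-12, 1)


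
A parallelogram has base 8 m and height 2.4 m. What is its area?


Shape: parallelogram
Base b = 8 m, Height h = 2.4 m
Formula: A = b * h
A = 8 * 2.4
A = 19.2
19.2 m^2


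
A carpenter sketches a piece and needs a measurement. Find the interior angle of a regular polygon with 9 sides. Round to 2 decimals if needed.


Shape: regular nonagon (9 sides)
Formula: interior angle = (n - 2) * 180 / n
(n - 2) = 7
(n - 2) * 180 = 1260
angle = 1260 / 9
angle = 140
140 degrees


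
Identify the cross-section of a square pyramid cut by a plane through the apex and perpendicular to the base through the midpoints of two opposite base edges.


Solid: square pyramid
Cutting plane: through the apex and perpendicular to the base through the midpoints of two opposite base edges
Visualize the intersection of the plane with the solid's surface.
The boundary of the cut region is a isosceles triangle.
isosceles triangle
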